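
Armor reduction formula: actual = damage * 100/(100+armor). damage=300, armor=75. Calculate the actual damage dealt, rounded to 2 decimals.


actual = 300 * 100 / (100 + 75)
= 300 * 100 / 175
= 30000 / 175
= 171.43

171.43 damage


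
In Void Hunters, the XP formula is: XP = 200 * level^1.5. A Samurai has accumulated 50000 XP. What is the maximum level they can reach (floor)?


XP = 200 * level^1.5, so level = (XP / 200)^(1/1.5)
= (50000 / 200)^(1/1.5)
= 250.0^0.6667
= 39.685
Floor: level = 39

level 39


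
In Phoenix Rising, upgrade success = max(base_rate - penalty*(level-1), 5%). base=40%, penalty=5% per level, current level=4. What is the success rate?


raw_rate = 40 - 5 * (4 - 1)
= 40 - 5 * 3
= 40 - 15
= 25
Apply floor: max(25, 5) = 25%

25%


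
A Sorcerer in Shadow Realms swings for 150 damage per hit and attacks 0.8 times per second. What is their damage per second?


DPS = damage * attack_speed
= 150 * 0.8
= 120.0

120.0 DPS


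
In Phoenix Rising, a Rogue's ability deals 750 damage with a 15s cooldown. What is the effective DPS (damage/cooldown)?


DPS = damage / cooldown
= 750 / 15
= 50.00

50.00 DPS


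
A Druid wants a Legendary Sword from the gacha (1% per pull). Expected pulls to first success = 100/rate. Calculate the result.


Expected pulls for a geometric distribution = 1/p = 100 / rate%
= 100 / 1
= 100.0

100.0 pulls


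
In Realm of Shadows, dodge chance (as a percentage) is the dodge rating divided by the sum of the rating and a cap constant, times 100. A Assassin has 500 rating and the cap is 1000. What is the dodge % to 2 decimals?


dodge% = 500 / (500 + 1000) * 100
= 500 / 1500 * 100
= 0.333333 * 100
= 33.33%

33.33%


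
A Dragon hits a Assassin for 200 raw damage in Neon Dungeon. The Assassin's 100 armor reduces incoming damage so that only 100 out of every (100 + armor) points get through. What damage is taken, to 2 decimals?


actual = 200 * 100 / (100 + 100)
= 200 * 100 / 200
= 20000 / 200
= 100.00

100.00 damage


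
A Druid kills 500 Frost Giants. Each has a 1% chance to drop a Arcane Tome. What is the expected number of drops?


Expected drops = kills * (drop_rate / 100)
= 500 * (1 / 100)
= 500 * 0.01
= 5.0

5.0 drops


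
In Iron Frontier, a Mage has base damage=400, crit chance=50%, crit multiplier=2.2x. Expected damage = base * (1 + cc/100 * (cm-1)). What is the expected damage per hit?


E[dmg] = base * (1 + crit_chance * (crit_mult - 1))
cc as decimal = 50/100 = 0.5
cm - 1 = 2.2 - 1 = 1.2
Bonus factor = 0.5 * 1.2 = 0.6
Total multiplier = 1 + 0.6 = 1.6
Expected damage = 400 * 1.6 = 640.00

640.00 damage


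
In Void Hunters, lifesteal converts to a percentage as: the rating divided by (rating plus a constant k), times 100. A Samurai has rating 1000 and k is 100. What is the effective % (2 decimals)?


effective% = rating / (rating + k) * 100
= 1000 / (1000 + 100) * 100
= 1000 / 1100 * 100
= 0.909091 * 100
= 90.91%

90.91%


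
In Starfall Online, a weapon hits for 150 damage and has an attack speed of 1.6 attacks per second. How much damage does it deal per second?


DPS = damage * attack_speed
= 150 * 1.6
= 240.0

240.0 DPS


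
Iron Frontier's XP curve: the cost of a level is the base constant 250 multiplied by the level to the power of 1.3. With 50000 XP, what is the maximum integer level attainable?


XP = 250 * level^1.3, so level = (XP / 250)^(1/1.3)
= (50000 / 250)^(1/1.3)
= 200.0^0.7692
= 58.8875
Floor: level = 58

level 58


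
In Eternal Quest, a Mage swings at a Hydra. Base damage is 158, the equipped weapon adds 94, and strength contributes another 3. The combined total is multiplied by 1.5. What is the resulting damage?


Sum base + weapon + str = 158 + 94 + 3 = 255
Multiply by 1.5:
255 * 1.5 = 382.5

382.5 damage


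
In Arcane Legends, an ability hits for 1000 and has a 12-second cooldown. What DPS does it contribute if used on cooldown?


DPS = damage / cooldown
= 1000 / 12
= 83.33

83.33 DPS


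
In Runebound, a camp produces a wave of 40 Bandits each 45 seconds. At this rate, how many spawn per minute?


Spawns per minute = count * (60 / interval)
= 40 * (60 / 45)
= 40 * 1.3333
= 53.33

53.33 per minute


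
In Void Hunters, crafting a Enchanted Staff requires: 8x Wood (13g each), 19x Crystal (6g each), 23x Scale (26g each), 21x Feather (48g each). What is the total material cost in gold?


Cost breakdown:
  Wood: 8 * 13 = 104
  Crystal: 19 * 6 = 114
  Scale: 23 * 26 = 598
  Feather: 21 * 48 = 1008
Total = 104 + 114 + 598 + 1008 = 1824

1824 gold


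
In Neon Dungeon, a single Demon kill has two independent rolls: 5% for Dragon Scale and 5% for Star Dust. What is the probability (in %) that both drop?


For independent events, P(both) = P(A) * P(B)
= 5% * 5%
= 25 / 100 %
= 0.25%

0.25%


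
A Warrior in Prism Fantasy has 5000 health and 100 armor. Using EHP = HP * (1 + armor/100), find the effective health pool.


EHP = 5000 * (1 + 100/100)
= 5000 * (1 + 1.0)
= 5000 * 2.0
= 10000.0

10000.0 EHP


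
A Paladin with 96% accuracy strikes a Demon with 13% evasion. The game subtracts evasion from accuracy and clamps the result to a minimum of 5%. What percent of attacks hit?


accuracy - evasion = 96 - 13 = 83
Apply floor: max(83, 5) = 83
Hit chance = 83%

83%


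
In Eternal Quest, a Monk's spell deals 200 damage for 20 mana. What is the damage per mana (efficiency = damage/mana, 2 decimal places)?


Efficiency = damage / mana
= 200 / 20
= 10.00

10.00 dmg/mana


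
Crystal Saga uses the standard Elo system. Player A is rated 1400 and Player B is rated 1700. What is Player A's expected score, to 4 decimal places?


Elo expected score: Ea = 1/(1 + 10^((Rb-Ra)/400))
Rb - Ra = 1700 - 1400 = 300
(Rb-Ra)/400 = 300/400 = 0.75
10^0.75 = 5.623413
Ea = 1/(1 + 5.623413) = 1/6.623413 = 0.1510

0.1510


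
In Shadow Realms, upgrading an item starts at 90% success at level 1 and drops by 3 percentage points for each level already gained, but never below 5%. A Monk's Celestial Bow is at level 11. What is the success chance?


raw_rate = 90 - 3 * (11 - 1)
= 90 - 3 * 10
= 90 - 30
= 60
Apply floor: max(60, 5) = 60%

60%


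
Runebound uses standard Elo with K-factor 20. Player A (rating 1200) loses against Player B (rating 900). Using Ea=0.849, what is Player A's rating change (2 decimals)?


Elo update: delta = K * (S - Ea), where S = 0 (loses)
S - Ea = 0 - 0.849 = -0.849
Rating change = 20 * -0.849
= -16.98

-16.98 rating points


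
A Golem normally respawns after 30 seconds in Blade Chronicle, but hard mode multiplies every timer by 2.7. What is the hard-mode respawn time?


Respawn time = base * multiplier
= 30 * 2.7
= 81.0 seconds

81.0 seconds


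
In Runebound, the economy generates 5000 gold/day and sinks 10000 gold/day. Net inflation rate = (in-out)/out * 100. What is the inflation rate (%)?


Net gold = 5000 - 10000 = -5000
Inflation rate = net / sunk * 100 = -5000 / 10000 * 100
= -0.5 * 100
= -50.00%

-50.00%


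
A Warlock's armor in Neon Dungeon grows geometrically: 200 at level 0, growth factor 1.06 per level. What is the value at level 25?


value = base * growth^level
= 200 * 1.06^25
= 200 * 4.291871
= 858.37

858.37 armor


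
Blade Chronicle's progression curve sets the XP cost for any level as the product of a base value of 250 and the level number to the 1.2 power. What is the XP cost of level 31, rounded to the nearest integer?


XP = 250 * level^1.2
Substitute level = 31:
XP = 250 * 31^1.2
= 250 * 61.6076
= 15402

15402 XP


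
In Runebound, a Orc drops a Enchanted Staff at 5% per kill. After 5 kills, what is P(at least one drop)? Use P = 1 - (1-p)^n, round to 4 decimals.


P(at least one) = 1 - P(none) = 1 - (1-p)^n
p = 5/100 = 0.05
1 - p = 0.95
(1 - p)^5 = 0.95^5 = 0.773781
P(at least one) = 1 - 0.773781 = 0.2262

0.2262


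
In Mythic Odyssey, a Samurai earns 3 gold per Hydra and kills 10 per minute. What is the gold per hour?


Gold per minute = 3 * 10 = 30
Gold per hour = 30 * 60 = 1800

1800 gold/hour


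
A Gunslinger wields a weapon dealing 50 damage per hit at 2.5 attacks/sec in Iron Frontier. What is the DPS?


DPS = damage * attack_speed
= 50 * 2.5
= 125.0

125.0 DPS


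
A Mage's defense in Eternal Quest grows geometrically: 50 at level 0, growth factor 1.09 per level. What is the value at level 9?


value = base * growth^level
= 50 * 1.09^9
= 50 * 2.171893
= 108.59

108.59 defense


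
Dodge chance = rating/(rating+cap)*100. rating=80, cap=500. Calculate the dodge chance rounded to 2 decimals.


dodge% = 80 / (80 + 500) * 100
= 80 / 580 * 100
= 0.137931 * 100
= 13.79%

13.79%


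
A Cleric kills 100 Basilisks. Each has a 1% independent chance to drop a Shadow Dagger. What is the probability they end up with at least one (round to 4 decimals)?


P(at least one) = 1 - P(none) = 1 - (1-p)^n
p = 1/100 = 0.01
1 - p = 0.99
(1 - p)^100 = 0.99^100 = 0.366032
P(at least one) = 1 - 0.366032 = 0.6340

0.6340


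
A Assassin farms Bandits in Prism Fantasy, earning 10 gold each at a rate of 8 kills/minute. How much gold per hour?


Gold per minute = 10 * 8 = 80
Gold per hour = 80 * 60 = 4800

4800 gold/hour


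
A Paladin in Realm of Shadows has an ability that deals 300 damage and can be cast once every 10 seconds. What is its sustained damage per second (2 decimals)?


DPS = damage / cooldown
= 300 / 10
= 30.00

30.00 DPS


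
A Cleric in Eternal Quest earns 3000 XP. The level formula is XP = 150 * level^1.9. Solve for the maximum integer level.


XP = 150 * level^1.9, so level = (XP / 150)^(1/1.9)
= (3000 / 150)^(1/1.9)
= 20.0^0.5263
= 4.839
Floor: level = 4

level 4


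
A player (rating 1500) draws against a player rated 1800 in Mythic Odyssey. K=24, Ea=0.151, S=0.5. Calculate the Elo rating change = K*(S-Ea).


Elo update: delta = K * (S - Ea), where S = 0.5 (draws)
S - Ea = 0.5 - 0.151 = 0.349
Rating change = 24 * 0.349
= 8.38

8.38 rating points


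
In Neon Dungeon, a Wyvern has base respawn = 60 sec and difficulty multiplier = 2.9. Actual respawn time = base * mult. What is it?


Respawn time = base * multiplier
= 60 * 2.9
= 174.0 seconds

174.0 seconds


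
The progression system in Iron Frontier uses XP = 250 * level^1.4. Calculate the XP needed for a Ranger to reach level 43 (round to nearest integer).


XP = 250 * level^1.4
Substitute level = 43:
XP = 250 * 43^1.4
= 250 * 193.5779
= 48394

48394 XP


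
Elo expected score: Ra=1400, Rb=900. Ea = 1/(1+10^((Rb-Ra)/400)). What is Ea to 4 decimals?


Elo expected score: Ea = 1/(1 + 10^((Rb-Ra)/400))
Rb - Ra = 900 - 1400 = -500
(Rb-Ra)/400 = -500/400 = -1.25
10^-1.25 = 0.056234
Ea = 1/(1 + 0.056234) = 1/1.056234 = 0.9468

0.9468


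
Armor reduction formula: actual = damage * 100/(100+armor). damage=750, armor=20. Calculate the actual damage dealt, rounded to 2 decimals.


actual = 750 * 100 / (100 + 20)
= 750 * 100 / 120
= 75000 / 120
= 625.00

625.00 damage


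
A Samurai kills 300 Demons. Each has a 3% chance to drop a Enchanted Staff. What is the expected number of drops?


Expected drops = kills * (drop_rate / 100)
= 300 * (3 / 100)
= 300 * 0.03
= 9.0

9.0 drops


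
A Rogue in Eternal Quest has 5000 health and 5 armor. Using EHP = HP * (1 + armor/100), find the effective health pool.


EHP = 5000 * (1 + 5/100)
= 5000 * (1 + 0.05)
= 5000 * 1.05
= 5250.0

5250.0 EHP


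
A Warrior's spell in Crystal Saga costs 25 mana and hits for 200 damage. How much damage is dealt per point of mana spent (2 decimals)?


Efficiency = damage / mana
= 200 / 25
= 8.00

8.00 dmg/mana


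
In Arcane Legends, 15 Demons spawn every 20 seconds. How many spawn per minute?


Spawns per minute = count * (60 / interval)
= 15 * (60 / 20)
= 15 * 3.0
= 45.0

45.0 per minute


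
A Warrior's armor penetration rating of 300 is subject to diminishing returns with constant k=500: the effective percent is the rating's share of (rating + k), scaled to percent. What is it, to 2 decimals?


effective% = rating / (rating + k) * 100
= 300 / (300 + 500) * 100
= 300 / 800 * 100
= 0.375 * 100
= 37.50%

37.50%


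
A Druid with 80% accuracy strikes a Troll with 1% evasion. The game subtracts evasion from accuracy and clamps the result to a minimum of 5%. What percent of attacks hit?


accuracy - evasion = 80 - 1 = 79
Apply floor: max(79, 5) = 79
Hit chance = 79%

79%


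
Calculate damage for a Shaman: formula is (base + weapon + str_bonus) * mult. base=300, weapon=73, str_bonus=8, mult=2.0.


Sum base + weapon + str = 300 + 73 + 8 = 381
Multiply by 2.0:
381 * 2.0 = 762.0

762.0 damage


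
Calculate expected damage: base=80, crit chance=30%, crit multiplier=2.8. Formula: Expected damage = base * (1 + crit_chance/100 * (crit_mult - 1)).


E[dmg] = base * (1 + crit_chance * (crit_mult - 1))
cc as decimal = 30/100 = 0.3
cm - 1 = 2.8 - 1 = 1.8
Bonus factor = 0.3 * 1.8 = 0.54
Total multiplier = 1 + 0.54 = 1.54
Expected damage = 80 * 1.54 = 123.20

123.20 damage


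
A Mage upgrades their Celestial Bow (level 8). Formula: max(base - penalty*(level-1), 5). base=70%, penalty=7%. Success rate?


raw_rate = 70 - 7 * (8 - 1)
= 70 - 7 * 7
= 70 - 49
= 21
Apply floor: max(21, 5) = 21%

21%


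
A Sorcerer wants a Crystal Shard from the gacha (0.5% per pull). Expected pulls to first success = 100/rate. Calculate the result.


Expected pulls for a geometric distribution = 1/p = 100 / rate%
= 100 / 0.5
= 200.0

200.0 pulls


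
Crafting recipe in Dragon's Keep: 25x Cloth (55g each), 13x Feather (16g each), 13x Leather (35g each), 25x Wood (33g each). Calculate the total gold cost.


Cost breakdown:
  Cloth: 25 * 55 = 1375
  Feather: 13 * 16 = 208
  Leather: 13 * 35 = 455
  Wood: 25 * 33 = 825
Total = 1375 + 208 + 455 + 825 = 2863

2863 gold


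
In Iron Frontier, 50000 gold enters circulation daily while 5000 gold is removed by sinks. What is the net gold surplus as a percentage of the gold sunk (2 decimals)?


Net gold = 50000 - 5000 = 45000
Inflation rate = net / sunk * 100 = 45000 / 5000 * 100
= 9.0 * 100
= 900.00%

900.00%


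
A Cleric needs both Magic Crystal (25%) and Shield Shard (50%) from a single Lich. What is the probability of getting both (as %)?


For independent events, P(both) = P(A) * P(B)
= 25% * 50%
= 1250 / 100 %
= 12.5%

12.5%


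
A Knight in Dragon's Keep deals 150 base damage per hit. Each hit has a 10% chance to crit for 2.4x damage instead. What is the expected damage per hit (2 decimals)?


E[dmg] = base * (1 + crit_chance * (crit_mult - 1))
cc as decimal = 10/100 = 0.1
cm - 1 = 2.4 - 1 = 1.4
Bonus factor = 0.1 * 1.4 = 0.14
Total multiplier = 1 + 0.14 = 1.14
Expected damage = 150 * 1.14 = 171.00

171.00 damage


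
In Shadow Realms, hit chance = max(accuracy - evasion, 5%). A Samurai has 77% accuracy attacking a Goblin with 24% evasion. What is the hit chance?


accuracy - evasion = 77 - 24 = 53
Apply floor: max(53, 5) = 53
Hit chance = 53%

53%


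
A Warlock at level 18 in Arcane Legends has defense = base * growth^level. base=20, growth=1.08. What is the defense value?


value = base * growth^level
= 20 * 1.08^18
= 20 * 3.996019
= 79.92

79.92 defense


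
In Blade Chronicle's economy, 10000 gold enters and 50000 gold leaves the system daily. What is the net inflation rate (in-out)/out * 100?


Net gold = 10000 - 50000 = -40000
Inflation rate = net / sunk * 100 = -40000 / 50000 * 100
= -0.8 * 100
= -80.00%

-80.00%


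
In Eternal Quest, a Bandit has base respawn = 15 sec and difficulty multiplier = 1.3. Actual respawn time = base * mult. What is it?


Respawn time = base * multiplier
= 15 * 1.3
= 19.5 seconds

19.5 seconds


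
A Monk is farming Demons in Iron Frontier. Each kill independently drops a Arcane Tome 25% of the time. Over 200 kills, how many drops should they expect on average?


Expected drops = kills * (drop_rate / 100)
= 200 * (25 / 100)
= 200 * 0.25
= 50.0

50.0 drops


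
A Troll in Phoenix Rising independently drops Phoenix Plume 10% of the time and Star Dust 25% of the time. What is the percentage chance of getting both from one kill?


For independent events, P(both) = P(A) * P(B)
= 10% * 25%
= 250 / 100 %
= 2.5%

2.5%


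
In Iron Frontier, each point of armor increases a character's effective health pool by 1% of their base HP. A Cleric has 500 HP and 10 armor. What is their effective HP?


EHP = 500 * (1 + 10/100)
= 500 * (1 + 0.1)
= 500 * 1.1
= 550.0

550.0 EHP


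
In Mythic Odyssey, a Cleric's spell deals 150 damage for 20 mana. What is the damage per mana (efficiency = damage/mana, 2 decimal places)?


Efficiency = damage / mana
= 150 / 20
= 7.50

7.50 dmg/mana


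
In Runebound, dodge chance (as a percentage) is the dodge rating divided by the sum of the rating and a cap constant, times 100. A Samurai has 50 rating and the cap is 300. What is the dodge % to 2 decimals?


dodge% = 50 / (50 + 300) * 100
= 50 / 350 * 100
= 0.142857 * 100
= 14.29%

14.29%


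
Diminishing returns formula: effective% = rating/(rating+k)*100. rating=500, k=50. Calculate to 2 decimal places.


effective% = rating / (rating + k) * 100
= 500 / (500 + 50) * 100
= 500 / 550 * 100
= 0.909091 * 100
= 90.91%

90.91%


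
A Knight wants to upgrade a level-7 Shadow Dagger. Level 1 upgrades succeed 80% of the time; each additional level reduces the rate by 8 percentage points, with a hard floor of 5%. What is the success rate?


raw_rate = 80 - 8 * (7 - 1)
= 80 - 8 * 6
= 80 - 48
= 32
Apply floor: max(32, 5) = 32%

32%


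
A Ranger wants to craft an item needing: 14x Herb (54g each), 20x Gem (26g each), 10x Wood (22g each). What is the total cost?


Cost breakdown:
  Herb: 14 * 54 = 756
  Gem: 20 * 26 = 520
  Wood: 10 * 22 = 220
Total = 756 + 520 + 220 = 1496

1496 gold


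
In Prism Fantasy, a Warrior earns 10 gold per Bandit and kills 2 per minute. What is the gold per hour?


Gold per minute = 10 * 2 = 20
Gold per hour = 20 * 60 = 1200

1200 gold/hour


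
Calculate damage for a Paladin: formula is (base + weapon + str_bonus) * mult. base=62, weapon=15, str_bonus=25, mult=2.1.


Sum base + weapon + str = 62 + 15 + 25 = 102
Multiply by 2.1:
102 * 2.1 = 214.2

214.2 damage


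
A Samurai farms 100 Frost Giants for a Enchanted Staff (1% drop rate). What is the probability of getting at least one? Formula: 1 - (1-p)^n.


P(at least one) = 1 - P(none) = 1 - (1-p)^n
p = 1/100 = 0.01
1 - p = 0.99
(1 - p)^100 = 0.99^100 = 0.366032
P(at least one) = 1 - 0.366032 = 0.6340

0.6340


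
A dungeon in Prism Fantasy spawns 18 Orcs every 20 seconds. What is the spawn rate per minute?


Spawns per minute = count * (60 / interval)
= 18 * (60 / 20)
= 18 * 3.0
= 54.0

54.0 per minute


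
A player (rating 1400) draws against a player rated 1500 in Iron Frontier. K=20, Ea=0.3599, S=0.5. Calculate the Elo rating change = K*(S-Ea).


Elo update: delta = K * (S - Ea), where S = 0.5 (draws)
S - Ea = 0.5 - 0.3599 = 0.1401
Rating change = 20 * 0.1401
= 2.80

2.80 rating points


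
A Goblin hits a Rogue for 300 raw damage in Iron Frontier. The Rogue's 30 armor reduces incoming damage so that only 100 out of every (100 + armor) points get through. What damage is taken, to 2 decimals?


actual = 300 * 100 / (100 + 30)
= 300 * 100 / 130
= 30000 / 130
= 230.77

230.77 damage


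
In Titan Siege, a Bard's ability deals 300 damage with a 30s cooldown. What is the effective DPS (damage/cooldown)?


DPS = damage / cooldown
= 300 / 30
= 10.00

10.00 DPS


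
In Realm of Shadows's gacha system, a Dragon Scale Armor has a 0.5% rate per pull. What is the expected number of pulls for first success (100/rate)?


Expected pulls for a geometric distribution = 1/p = 100 / rate%
= 100 / 0.5
= 200.0

200.0 pulls


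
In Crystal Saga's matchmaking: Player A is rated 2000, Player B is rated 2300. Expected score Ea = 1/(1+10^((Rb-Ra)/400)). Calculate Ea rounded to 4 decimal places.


Elo expected score: Ea = 1/(1 + 10^((Rb-Ra)/400))
Rb - Ra = 2300 - 2000 = 300
(Rb-Ra)/400 = 300/400 = 0.75
10^0.75 = 5.623413
Ea = 1/(1 + 5.623413) = 1/6.623413 = 0.1510

0.1510


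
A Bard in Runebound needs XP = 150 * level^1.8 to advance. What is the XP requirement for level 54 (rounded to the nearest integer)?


XP = 150 * level^1.8
Substitute level = 54:
XP = 150 * 54^1.8
= 150 * 1313.1332
= 196970

196970 XP


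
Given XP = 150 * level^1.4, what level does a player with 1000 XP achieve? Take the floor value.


XP = 150 * level^1.4, so level = (XP / 150)^(1/1.4)
= (1000 / 150)^(1/1.4)
= 6.6667^0.7143
= 3.8771
Floor: level = 3

level 3


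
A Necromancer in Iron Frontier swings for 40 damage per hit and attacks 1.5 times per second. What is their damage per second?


DPS = damage * attack_speed
= 40 * 1.5
= 60.0

60.0 DPS


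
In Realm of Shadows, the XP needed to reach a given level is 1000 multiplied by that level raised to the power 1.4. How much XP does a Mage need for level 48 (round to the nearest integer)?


XP = 1000 * level^1.4
Substitute level = 48:
XP = 1000 * 48^1.4
= 1000 * 225.8072
= 225807

225807 XP


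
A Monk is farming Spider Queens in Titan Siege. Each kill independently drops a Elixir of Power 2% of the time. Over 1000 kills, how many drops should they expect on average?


Expected drops = kills * (drop_rate / 100)
= 1000 * (2 / 100)
= 1000 * 0.02
= 20.0

20.0 drops


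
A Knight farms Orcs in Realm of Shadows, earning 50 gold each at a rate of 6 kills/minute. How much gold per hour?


Gold per minute = 50 * 6 = 300
Gold per hour = 300 * 60 = 18000

18000 gold/hour


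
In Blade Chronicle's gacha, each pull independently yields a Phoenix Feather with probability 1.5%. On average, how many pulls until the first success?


Expected pulls for a geometric distribution = 1/p = 100 / rate%
= 100 / 1.5
= 66.67

66.67 pulls


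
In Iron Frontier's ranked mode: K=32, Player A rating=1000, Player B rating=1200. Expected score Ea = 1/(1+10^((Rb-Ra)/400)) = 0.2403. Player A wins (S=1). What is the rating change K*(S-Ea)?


Elo update: delta = K * (S - Ea), where S = 1 (wins)
S - Ea = 1 - 0.2403 = 0.7597
Rating change = 32 * 0.7597
= 24.31

24.31 rating points


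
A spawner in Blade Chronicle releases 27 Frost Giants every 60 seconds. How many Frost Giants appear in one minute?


Spawns per minute = count * (60 / interval)
= 27 * (60 / 60)
= 27 * 1.0
= 27.0

27.0 per minute


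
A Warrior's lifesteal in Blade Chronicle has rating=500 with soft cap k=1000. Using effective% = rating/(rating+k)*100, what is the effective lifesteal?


effective% = rating / (rating + k) * 100
= 500 / (500 + 1000) * 100
= 500 / 1500 * 100
= 0.333333 * 100
= 33.33%

33.33%


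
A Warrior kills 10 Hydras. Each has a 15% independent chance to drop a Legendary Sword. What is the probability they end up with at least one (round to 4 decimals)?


P(at least one) = 1 - P(none) = 1 - (1-p)^n
p = 15/100 = 0.15
1 - p = 0.85
(1 - p)^10 = 0.85^10 = 0.196874
P(at least one) = 1 - 0.196874 = 0.8031

0.8031


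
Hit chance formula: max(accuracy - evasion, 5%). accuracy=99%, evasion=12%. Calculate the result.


accuracy - evasion = 99 - 12 = 87
Apply floor: max(87, 5) = 87
Hit chance = 87%

87%


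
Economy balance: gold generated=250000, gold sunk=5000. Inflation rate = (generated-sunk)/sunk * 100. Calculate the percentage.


Net gold = 250000 - 5000 = 245000
Inflation rate = net / sunk * 100 = 245000 / 5000 * 100
= 49.0 * 100
= 4900.00%

4900.00%


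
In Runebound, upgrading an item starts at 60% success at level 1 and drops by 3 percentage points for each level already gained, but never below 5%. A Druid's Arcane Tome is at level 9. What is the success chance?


raw_rate = 60 - 3 * (9 - 1)
= 60 - 3 * 8
= 60 - 24
= 36
Apply floor: max(36, 5) = 36%

36%


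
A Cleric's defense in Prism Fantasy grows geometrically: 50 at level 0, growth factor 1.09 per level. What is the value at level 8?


value = base * growth^level
= 50 * 1.09^8
= 50 * 1.992563
= 99.63

99.63 defense


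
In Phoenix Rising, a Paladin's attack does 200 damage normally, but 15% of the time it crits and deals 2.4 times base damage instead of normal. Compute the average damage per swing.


E[dmg] = base * (1 + crit_chance * (crit_mult - 1))
cc as decimal = 15/100 = 0.15
cm - 1 = 2.4 - 1 = 1.4
Bonus factor = 0.15 * 1.4 = 0.21
Total multiplier = 1 + 0.21 = 1.21
Expected damage = 200 * 1.21 = 242.00

242.00 damage


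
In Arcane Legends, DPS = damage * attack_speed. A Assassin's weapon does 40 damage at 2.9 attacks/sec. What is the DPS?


DPS = damage * attack_speed
= 40 * 2.9
= 116.0

116.0 DPS


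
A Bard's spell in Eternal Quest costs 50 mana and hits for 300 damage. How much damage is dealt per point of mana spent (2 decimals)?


Efficiency = damage / mana
= 300 / 50
= 6.00

6.00 dmg/mana


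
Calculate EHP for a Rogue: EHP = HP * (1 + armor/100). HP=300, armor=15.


EHP = 300 * (1 + 15/100)
= 300 * (1 + 0.15)
= 300 * 1.15
= 345.0

345.0 EHP


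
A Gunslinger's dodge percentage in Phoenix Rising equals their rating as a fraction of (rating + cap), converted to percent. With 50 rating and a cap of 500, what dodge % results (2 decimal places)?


dodge% = 50 / (50 + 500) * 100
= 50 / 550 * 100
= 0.090909 * 100
= 9.09%

9.09%


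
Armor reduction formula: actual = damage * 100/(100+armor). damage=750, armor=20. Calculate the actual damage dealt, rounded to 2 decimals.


actual = 750 * 100 / (100 + 20)
= 750 * 100 / 120
= 75000 / 120
= 625.00

625.00 damage


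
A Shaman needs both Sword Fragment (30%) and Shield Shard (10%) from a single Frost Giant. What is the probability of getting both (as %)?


For independent events, P(both) = P(A) * P(B)
= 30% * 10%
= 300 / 100 %
= 3.0%

3.0%


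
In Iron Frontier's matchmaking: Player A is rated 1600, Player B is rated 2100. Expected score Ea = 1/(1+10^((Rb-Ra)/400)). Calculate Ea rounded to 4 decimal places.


Elo expected score: Ea = 1/(1 + 10^((Rb-Ra)/400))
Rb - Ra = 2100 - 1600 = 500
(Rb-Ra)/400 = 500/400 = 1.25
10^1.25 = 17.782794
Ea = 1/(1 + 17.782794) = 1/18.782794 = 0.0532

0.0532


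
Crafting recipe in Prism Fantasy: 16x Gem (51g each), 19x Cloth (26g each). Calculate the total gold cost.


Cost breakdown:
  Gem: 16 * 51 = 816
  Cloth: 19 * 26 = 494
Total = 816 + 494 = 1310

1310 gold


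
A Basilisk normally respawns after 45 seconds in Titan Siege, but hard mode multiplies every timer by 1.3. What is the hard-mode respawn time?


Respawn time = base * multiplier
= 45 * 1.3
= 58.5 seconds

58.5 seconds


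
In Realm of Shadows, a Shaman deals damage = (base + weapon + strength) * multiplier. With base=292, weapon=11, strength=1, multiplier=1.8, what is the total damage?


Sum base + weapon + str = 292 + 11 + 1 = 304
Multiply by 1.8:
304 * 1.8 = 547.2

547.2 damage


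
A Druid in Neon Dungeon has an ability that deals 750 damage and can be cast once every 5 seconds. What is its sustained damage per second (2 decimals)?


DPS = damage / cooldown
= 750 / 5
= 150.00

150.00 DPS


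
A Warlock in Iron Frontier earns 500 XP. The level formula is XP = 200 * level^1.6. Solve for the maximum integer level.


XP = 200 * level^1.6, so level = (XP / 200)^(1/1.6)
= (500 / 200)^(1/1.6)
= 2.5^0.625
= 1.773
Floor: level = 1

level 1


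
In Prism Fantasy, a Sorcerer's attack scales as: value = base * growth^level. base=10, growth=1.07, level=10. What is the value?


value = base * growth^level
= 10 * 1.07^10
= 10 * 1.967151
= 19.67

19.67 attack


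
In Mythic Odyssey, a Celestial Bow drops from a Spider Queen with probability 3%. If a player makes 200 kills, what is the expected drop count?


Expected drops = kills * (drop_rate / 100)
= 200 * (3 / 100)
= 200 * 0.03
= 6.0

6.0 drops


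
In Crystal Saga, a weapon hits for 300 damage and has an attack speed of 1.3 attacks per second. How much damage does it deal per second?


DPS = damage * attack_speed
= 300 * 1.3
= 390.0

390.0 DPS


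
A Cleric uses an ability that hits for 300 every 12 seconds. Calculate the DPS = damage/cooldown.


DPS = damage / cooldown
= 300 / 12
= 25.00

25.00 DPS


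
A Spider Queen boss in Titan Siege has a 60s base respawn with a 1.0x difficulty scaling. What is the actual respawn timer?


Respawn time = base * multiplier
= 60 * 1.0
= 60.0 seconds

60.0 seconds


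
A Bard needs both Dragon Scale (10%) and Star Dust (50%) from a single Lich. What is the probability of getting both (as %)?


For independent events, P(both) = P(A) * P(B)
= 10% * 50%
= 500 / 100 %
= 5.0%

5.0%


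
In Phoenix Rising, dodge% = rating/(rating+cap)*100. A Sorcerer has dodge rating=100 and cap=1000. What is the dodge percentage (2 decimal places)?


dodge% = 100 / (100 + 1000) * 100
= 100 / 1100 * 100
= 0.090909 * 100
= 9.09%

9.09%


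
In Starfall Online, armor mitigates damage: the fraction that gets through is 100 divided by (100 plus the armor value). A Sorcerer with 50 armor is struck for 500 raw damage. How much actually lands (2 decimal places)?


actual = 500 * 100 / (100 + 50)
= 500 * 100 / 150
= 50000 / 150
= 333.33

333.33 damage


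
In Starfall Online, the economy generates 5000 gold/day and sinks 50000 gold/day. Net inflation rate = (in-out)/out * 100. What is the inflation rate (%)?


Net gold = 5000 - 50000 = -45000
Inflation rate = net / sunk * 100 = -45000 / 50000 * 100
= -0.9 * 100
= -90.00%

-90.00%


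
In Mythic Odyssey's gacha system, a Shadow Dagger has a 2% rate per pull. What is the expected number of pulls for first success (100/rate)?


Expected pulls for a geometric distribution = 1/p = 100 / rate%
= 100 / 2
= 50.0

50.0 pulls


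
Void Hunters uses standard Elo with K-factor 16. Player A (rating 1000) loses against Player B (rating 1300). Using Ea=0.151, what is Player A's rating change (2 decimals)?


Elo update: delta = K * (S - Ea), where S = 0 (loses)
S - Ea = 0 - 0.151 = -0.151
Rating change = 16 * -0.151
= -2.42

-2.42 rating points


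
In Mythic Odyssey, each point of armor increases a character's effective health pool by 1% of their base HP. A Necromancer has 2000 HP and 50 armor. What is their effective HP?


EHP = 2000 * (1 + 50/100)
= 2000 * (1 + 0.5)
= 2000 * 1.5
= 3000.0

3000.0 EHP


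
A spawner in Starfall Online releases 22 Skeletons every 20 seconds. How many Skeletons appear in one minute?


Spawns per minute = count * (60 / interval)
= 22 * (60 / 20)
= 22 * 3.0
= 66.0

66.0 per minute


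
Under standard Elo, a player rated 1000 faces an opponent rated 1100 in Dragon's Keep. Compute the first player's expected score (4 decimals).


Elo expected score: Ea = 1/(1 + 10^((Rb-Ra)/400))
Rb - Ra = 1100 - 1000 = 100
(Rb-Ra)/400 = 100/400 = 0.25
10^0.25 = 1.778279
Ea = 1/(1 + 1.778279) = 1/2.778279 = 0.3599

0.3599


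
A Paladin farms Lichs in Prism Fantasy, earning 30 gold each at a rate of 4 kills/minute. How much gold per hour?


Gold per minute = 30 * 4 = 120
Gold per hour = 120 * 60 = 7200

7200 gold/hour


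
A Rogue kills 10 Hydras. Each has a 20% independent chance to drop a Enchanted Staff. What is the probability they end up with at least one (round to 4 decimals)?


P(at least one) = 1 - P(none) = 1 - (1-p)^n
p = 20/100 = 0.2
1 - p = 0.8
(1 - p)^10 = 0.8^10 = 0.107374
P(at least one) = 1 - 0.107374 = 0.8926

0.8926


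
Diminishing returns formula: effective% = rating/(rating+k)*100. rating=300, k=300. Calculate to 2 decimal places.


effective% = rating / (rating + k) * 100
= 300 / (300 + 300) * 100
= 300 / 600 * 100
= 0.5 * 100
= 50.00%

50.00%


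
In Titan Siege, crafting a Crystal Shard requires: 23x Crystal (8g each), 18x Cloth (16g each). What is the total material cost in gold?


Cost breakdown:
  Crystal: 23 * 8 = 184
  Cloth: 18 * 16 = 288
Total = 184 + 288 = 472

472 gold


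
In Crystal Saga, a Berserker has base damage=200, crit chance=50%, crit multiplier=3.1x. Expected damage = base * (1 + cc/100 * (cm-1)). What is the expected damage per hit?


E[dmg] = base * (1 + crit_chance * (crit_mult - 1))
cc as decimal = 50/100 = 0.5
cm - 1 = 3.1 - 1 = 2.1
Bonus factor = 0.5 * 2.1 = 1.05
Total multiplier = 1 + 1.05 = 2.05
Expected damage = 200 * 2.05 = 410.00

410.00 damage


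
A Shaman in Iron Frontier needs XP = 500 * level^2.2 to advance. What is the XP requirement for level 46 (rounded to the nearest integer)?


XP = 500 * level^2.2
Substitute level = 46:
XP = 500 * 46^2.2
= 500 * 4550.58499
= 2275292

2275292 XP


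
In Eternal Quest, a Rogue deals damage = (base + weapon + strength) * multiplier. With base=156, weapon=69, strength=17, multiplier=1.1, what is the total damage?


Sum base + weapon + str = 156 + 69 + 17 = 242
Multiply by 1.1:
242 * 1.1 = 266.2

266.2 damage


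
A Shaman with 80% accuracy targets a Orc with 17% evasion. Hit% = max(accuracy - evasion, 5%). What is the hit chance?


accuracy - evasion = 80 - 17 = 63
Apply floor: max(63, 5) = 63
Hit chance = 63%

63%


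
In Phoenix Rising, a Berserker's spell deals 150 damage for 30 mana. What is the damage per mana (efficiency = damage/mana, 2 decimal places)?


Efficiency = damage / mana
= 150 / 30
= 5.00

5.00 dmg/mana


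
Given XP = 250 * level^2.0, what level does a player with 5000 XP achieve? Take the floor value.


XP = 250 * level^2.0, so level = (XP / 250)^(1/2.0)
= (5000 / 250)^(1/2.0)
= 20.0^0.5
= 4.4721
Floor: level = 4

level 4


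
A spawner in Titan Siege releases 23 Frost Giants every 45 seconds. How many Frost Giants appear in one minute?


Spawns per minute = count * (60 / interval)
= 23 * (60 / 45)
= 23 * 1.3333
= 30.67

30.67 per minute


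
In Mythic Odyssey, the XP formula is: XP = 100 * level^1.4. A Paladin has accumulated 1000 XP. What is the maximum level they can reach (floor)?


XP = 100 * level^1.4, so level = (XP / 100)^(1/1.4)
= (1000 / 100)^(1/1.4)
= 10.0^0.7143
= 5.1795
Floor: level = 5

level 5


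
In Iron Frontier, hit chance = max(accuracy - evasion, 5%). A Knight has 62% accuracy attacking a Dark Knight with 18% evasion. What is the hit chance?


accuracy - evasion = 62 - 18 = 44
Apply floor: max(44, 5) = 44
Hit chance = 44%

44%


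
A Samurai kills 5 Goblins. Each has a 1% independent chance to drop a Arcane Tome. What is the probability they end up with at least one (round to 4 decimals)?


P(at least one) = 1 - P(none) = 1 - (1-p)^n
p = 1/100 = 0.01
1 - p = 0.99
(1 - p)^5 = 0.99^5 = 0.950990
P(at least one) = 1 - 0.950990 = 0.0490

0.0490


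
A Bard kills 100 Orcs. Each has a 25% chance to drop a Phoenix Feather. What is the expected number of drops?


Expected drops = kills * (drop_rate / 100)
= 100 * (25 / 100)
= 100 * 0.25
= 25.0

25.0 drops


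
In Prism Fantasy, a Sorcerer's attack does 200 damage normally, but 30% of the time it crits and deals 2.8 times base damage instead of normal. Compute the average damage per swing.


E[dmg] = base * (1 + crit_chance * (crit_mult - 1))
cc as decimal = 30/100 = 0.3
cm - 1 = 2.8 - 1 = 1.8
Bonus factor = 0.3 * 1.8 = 0.54
Total multiplier = 1 + 0.54 = 1.54
Expected damage = 200 * 1.54 = 308.00

308.00 damage


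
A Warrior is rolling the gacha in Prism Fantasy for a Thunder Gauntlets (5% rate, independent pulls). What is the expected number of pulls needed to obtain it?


Expected pulls for a geometric distribution = 1/p = 100 / rate%
= 100 / 5
= 20.0

20.0 pulls


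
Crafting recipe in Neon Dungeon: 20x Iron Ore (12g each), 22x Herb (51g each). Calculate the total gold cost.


Cost breakdown:
  Iron Ore: 20 * 12 = 240
  Herb: 22 * 51 = 1122
Total = 240 + 1122 = 1362

1362 gold


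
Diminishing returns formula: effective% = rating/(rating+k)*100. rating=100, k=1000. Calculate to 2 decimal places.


effective% = rating / (rating + k) * 100
= 100 / (100 + 1000) * 100
= 100 / 1100 * 100
= 0.090909 * 100
= 9.09%

9.09%


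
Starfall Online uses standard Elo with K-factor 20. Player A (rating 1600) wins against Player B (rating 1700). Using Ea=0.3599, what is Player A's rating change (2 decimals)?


Elo update: delta = K * (S - Ea), where S = 1 (wins)
S - Ea = 1 - 0.3599 = 0.6401
Rating change = 20 * 0.6401
= 12.80

12.80 rating points


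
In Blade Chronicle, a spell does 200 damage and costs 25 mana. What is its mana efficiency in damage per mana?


Efficiency = damage / mana
= 200 / 25
= 8.00

8.00 dmg/mana


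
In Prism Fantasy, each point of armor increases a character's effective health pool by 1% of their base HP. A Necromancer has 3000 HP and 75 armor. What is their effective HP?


EHP = 3000 * (1 + 75/100)
= 3000 * (1 + 0.75)
= 3000 * 1.75
= 5250.0

5250.0 EHP


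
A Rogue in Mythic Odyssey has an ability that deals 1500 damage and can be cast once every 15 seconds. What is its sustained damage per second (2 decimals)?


DPS = damage / cooldown
= 1500 / 15
= 100.00

100.00 DPS


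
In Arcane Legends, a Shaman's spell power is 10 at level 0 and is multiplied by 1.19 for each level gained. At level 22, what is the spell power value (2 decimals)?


value = base * growth^level
= 10 * 1.19^22
= 10 * 45.923307
= 459.23

459.23 spell power


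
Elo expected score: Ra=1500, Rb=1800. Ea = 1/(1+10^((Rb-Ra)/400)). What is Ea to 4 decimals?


Elo expected score: Ea = 1/(1 + 10^((Rb-Ra)/400))
Rb - Ra = 1800 - 1500 = 300
(Rb-Ra)/400 = 300/400 = 0.75
10^0.75 = 5.623413
Ea = 1/(1 + 5.623413) = 1/6.623413 = 0.1510

0.1510


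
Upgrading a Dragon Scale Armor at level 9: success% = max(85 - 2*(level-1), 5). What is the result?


raw_rate = 85 - 2 * (9 - 1)
= 85 - 2 * 8
= 85 - 16
= 69
Apply floor: max(69, 5) = 69%

69%


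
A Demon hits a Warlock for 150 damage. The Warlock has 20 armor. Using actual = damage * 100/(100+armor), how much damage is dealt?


actual = 150 * 100 / (100 + 20)
= 150 * 100 / 120
= 15000 / 120
= 125.00

125.00 damage


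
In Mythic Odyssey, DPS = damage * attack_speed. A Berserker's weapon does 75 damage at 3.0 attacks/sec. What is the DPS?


DPS = damage * attack_speed
= 75 * 3.0
= 225.0

225.0 DPS


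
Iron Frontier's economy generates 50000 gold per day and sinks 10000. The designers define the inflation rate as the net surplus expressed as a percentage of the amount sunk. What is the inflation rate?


Net gold = 50000 - 10000 = 40000
Inflation rate = net / sunk * 100 = 40000 / 10000 * 100
= 4.0 * 100
= 400.00%

400.00%


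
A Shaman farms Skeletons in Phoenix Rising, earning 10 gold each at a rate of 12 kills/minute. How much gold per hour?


Gold per minute = 10 * 12 = 120
Gold per hour = 120 * 60 = 7200

7200 gold/hour


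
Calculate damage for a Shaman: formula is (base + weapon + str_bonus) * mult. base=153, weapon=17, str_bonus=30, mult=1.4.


Sum base + weapon + str = 153 + 17 + 30 = 200
Multiply by 1.4:
200 * 1.4 = 280.0

280.0 damage


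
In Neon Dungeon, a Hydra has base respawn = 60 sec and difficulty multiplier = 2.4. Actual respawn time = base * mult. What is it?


Respawn time = base * multiplier
= 60 * 2.4
= 144.0 seconds

144.0 seconds


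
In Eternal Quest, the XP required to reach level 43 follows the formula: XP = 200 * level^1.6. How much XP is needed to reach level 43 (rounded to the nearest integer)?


XP = 200 * level^1.6
Substitute level = 43:
XP = 200 * 43^1.6
= 200 * 410.7235
= 82145

82145 XP


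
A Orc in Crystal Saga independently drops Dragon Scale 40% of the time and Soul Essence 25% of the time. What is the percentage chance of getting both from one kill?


For independent events, P(both) = P(A) * P(B)
= 40% * 25%
= 1000 / 100 %
= 10.0%

10.0%


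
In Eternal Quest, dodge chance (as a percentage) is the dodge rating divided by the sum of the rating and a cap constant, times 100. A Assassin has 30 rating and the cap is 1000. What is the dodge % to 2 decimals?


dodge% = 30 / (30 + 1000) * 100
= 30 / 1030 * 100
= 0.029126 * 100
= 2.91%

2.91%
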